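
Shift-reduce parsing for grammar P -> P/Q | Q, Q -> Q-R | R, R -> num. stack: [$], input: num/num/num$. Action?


no handle on stack; shift 'num'
Action: shift


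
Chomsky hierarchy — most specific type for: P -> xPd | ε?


Single nonterminal LHS, but x^n d^n is not regular
Classification: Type 2 (Context-Free)


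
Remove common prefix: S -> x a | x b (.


Common prefix: 'x'
Factored: S -> x S', S' -> a | b (


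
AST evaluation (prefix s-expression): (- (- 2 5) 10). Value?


Evaluate inner: (- 2 5) = -3
Evaluate root: (- -3 10) = -13
Result: -13


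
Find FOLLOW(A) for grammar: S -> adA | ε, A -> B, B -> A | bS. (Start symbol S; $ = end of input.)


$ ∈ FOLLOW(S). For each A -> αBβ: add FIRST(β)\{ε} to FOLLOW(B); if β nullable, add FOLLOW(A).
FOLLOW(A) = {$}


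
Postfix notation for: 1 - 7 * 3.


* has higher precedence, evaluate 7*3 first
Postfix: 1 7 3 * -


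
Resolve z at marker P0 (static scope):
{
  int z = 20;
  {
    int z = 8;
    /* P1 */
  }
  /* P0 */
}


z declared in the same block as P0
z = 20


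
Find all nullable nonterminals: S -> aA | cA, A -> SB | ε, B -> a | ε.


A nonterminal is nullable iff some alternative derives ε (directly, or every symbol in it is nullable)
Nullable: {A, B}


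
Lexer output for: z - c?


Scan left to right, longest-match per lexeme
Tokens: ID(z), OP(-), ID(c)


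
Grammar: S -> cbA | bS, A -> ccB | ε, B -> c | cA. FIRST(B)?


Per alternative of B: FIRST(c) = {c}; FIRST(cA) = {c}
FIRST(B) = {c}


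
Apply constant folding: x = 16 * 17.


16 * 17 = 272 at compile time
Optimized: x = 272


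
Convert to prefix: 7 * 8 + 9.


left-to-right (same/higher precedence on left): tree is (+ (* 7 8) 9)
Prefix: + * 7 8 9


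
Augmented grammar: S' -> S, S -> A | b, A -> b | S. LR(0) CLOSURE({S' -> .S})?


Start: S' -> .S
For each item with dot before a nonterminal B, add B -> .γ for every B-production
Closure: [S' -> .S, S -> .A, S -> .b, A -> .b, A -> .S]


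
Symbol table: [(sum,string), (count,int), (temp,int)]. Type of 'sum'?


Lookup 'sum' → type string


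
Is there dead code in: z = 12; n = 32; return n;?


z is assigned but never read
Dead: 'z = 12'


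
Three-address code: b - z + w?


Break into single-operator statements:
t1 = b - z
t2 = t1 + w


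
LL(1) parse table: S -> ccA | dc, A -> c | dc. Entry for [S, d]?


For [S, d]: 'd' ∈ FIRST(dc)
Entry: S -> dc


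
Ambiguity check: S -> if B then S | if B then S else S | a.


dangling else: 'if B then if B then a else a' parses two ways
Ambiguous


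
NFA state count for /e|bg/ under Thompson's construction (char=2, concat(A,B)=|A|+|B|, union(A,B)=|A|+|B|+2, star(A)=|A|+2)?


Syntax tree has 3 char leaf(s), 1 union(s), 0 star(s)
chars contribute 3×2 = 6; each union adds +2; each star adds +2
Total: 6 + 2 + 0 = 8 states


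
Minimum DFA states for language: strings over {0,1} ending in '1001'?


Track the longest suffix of input matching a prefix of '1001': 5 classes (prefixes of length 0..4)
Minimal DFA: 5 states


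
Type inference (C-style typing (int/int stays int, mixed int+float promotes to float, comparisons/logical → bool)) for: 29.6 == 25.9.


Operand types: float == float
Rule: comparison yields bool
Result type: bool


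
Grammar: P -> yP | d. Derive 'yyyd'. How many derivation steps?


Derivation: P => yP => yyP => yyyP => yyyd
Steps: 4


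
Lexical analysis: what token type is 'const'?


Pattern: reserved word
Type: KEYWORD


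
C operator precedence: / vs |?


'/' is multiplicative (level 10); '|' is bitwise OR (level 3)
Higher level binds tighter
'/' has higher precedence than '|'


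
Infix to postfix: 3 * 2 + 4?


Left to right (same or higher precedence on left)
Postfix: 3 2 * 4 +


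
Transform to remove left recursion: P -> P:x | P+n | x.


Left-recursive alternatives: P:x, P+n; non-recursive: x
Introduce P': P -> xP', P' -> :xP' | +nP' | ε


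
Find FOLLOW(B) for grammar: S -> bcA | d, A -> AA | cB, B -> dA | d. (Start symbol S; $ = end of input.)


$ ∈ FOLLOW(S). For each A -> αBβ: add FIRST(β)\{ε} to FOLLOW(B); if β nullable, add FOLLOW(A).
FOLLOW(B) = {$, c}


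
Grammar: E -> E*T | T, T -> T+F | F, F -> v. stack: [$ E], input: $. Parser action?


start symbol E on stack, input exhausted
Action: accept


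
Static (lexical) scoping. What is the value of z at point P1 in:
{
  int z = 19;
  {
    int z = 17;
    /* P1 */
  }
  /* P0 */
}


z declared in the same block as P1
z = 17


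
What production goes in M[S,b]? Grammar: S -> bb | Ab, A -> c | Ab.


For [S, b]: 'b' ∈ FIRST(bb)
Entry: S -> bb


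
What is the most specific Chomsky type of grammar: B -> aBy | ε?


Single nonterminal LHS, but a^n y^n is not regular
Classification: Type 2 (Context-Free)


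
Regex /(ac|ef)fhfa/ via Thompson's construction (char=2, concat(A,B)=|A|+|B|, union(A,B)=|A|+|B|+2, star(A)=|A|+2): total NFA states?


Syntax tree has 8 char leaf(s), 1 union(s), 0 star(s)
chars contribute 8×2 = 16; each union adds +2; each star adds +2
Total: 16 + 2 + 0 = 18 states


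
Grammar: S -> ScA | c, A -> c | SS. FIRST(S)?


Per alternative of S: FIRST(ScA) = {c}; FIRST(c) = {c}
FIRST(S) = {c}


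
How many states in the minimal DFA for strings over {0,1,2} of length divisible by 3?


Track length mod 3: states 0..2, accept at 0
Minimal DFA: 3 states


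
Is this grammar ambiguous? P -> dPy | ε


balanced d^n…y^n: each string has a unique parse
Unambiguous


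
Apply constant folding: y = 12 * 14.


12 * 14 = 168 at compile time
Optimized: y = 168


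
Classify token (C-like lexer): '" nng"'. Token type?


Pattern: double-quoted sequence
Type: STRING_LITERAL


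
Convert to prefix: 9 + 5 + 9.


left-to-right (same/higher precedence on left): tree is (+ (+ 9 5) 9)
Prefix: + + 9 5 9


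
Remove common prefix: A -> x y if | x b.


Common prefix: 'x'
Factored: A -> x A', A' -> y if | b


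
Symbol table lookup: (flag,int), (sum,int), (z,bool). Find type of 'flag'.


Lookup 'flag' → type int


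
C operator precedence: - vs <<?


'-' is additive (level 9); '<<' is shift (level 8)
Higher level binds tighter
'-' has higher precedence than '<<'


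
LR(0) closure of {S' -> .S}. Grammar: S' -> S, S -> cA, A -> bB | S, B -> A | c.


Start: S' -> .S
For each item with dot before a nonterminal B, add B -> .γ for every B-production
Closure: [S' -> .S, S -> .cA]


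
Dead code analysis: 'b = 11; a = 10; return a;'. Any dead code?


b is assigned but never read
Dead: 'b = 11'


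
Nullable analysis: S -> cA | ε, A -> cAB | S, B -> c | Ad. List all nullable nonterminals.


A nonterminal is nullable iff some alternative derives ε (directly, or every symbol in it is nullable)
Nullable: {A, S}


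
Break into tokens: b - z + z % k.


Scan left to right, longest-match per lexeme
Tokens: ID(b), OP(-), ID(z), OP(+), ID(z), OP(%), ID(k)


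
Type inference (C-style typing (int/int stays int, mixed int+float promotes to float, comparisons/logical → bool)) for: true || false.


Operand types: bool || bool
Rule: logical operators take bool operands and yield bool
Result type: bool


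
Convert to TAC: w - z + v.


Break into single-operator statements:
t1 = w - z
t2 = t1 + v


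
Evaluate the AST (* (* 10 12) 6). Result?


Evaluate inner: (* 10 12) = 120
Evaluate root: (* 120 6) = 720
Result: 720


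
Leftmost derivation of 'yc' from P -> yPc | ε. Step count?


Derivation: P => yPc => yc
Steps: 2


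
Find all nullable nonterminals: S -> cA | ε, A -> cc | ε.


A nonterminal is nullable iff some alternative derives ε (directly, or every symbol in it is nullable)
Nullable: {A, S}


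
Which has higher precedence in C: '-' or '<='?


'-' is additive (level 9); '<=' is relational (level 7)
Higher level binds tighter
'-' has higher precedence than '<='


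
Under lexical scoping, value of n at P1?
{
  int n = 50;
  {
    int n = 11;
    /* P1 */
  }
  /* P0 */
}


n declared in the same block as P1
n = 11


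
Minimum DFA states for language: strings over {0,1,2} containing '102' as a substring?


KMP-style automaton: 3 progress states + 1 absorbing accept = 4
Minimal DFA: 4 states


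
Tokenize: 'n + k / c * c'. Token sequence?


Scan left to right, longest-match per lexeme
Tokens: ID(n), OP(+), ID(k), OP(/), ID(c), OP(*), ID(c)


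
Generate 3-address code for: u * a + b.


Break into single-operator statements:
t1 = u * a
t2 = t1 + b


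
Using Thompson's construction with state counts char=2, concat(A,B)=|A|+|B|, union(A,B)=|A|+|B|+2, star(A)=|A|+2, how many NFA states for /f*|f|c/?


Syntax tree has 3 char leaf(s), 2 union(s), 1 star(s)
chars contribute 3×2 = 6; each union adds +2; each star adds +2
Total: 6 + 4 + 2 = 12 states


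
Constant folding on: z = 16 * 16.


16 * 16 = 256 at compile time
Optimized: z = 256


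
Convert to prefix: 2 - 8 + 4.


left-to-right (same/higher precedence on left): tree is (+ (- 2 8) 4)
Prefix: + - 2 8 4


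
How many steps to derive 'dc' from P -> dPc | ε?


Derivation: P => dPc => dc
Steps: 2


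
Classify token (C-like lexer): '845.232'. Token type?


Pattern: digits with a decimal point
Type: FLOAT_LITERAL


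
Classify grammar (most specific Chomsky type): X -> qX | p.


Right-linear: every RHS is a terminal or a terminal followed by one nonterminal
Classification: Type 3 (Regular)


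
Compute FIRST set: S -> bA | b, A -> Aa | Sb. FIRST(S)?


Per alternative of S: FIRST(bA) = {b}; FIRST(b) = {b}
FIRST(S) = {b}


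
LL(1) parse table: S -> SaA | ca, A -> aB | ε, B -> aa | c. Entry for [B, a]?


For [B, a]: 'a' ∈ FIRST(aa)
Entry: B -> aa


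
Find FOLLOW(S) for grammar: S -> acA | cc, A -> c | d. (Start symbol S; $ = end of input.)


$ ∈ FOLLOW(S). For each A -> αBβ: add FIRST(β)\{ε} to FOLLOW(B); if β nullable, add FOLLOW(A).
FOLLOW(S) = {$}


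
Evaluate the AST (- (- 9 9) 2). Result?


Evaluate inner: (- 9 9) = 0
Evaluate root: (- 0 2) = -2
Result: -2


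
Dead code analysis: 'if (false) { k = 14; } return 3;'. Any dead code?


condition is constant false, so the whole block is unreachable
Dead: 'if (false) { k = 14; }'


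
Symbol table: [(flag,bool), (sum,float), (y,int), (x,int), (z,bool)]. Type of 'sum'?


Lookup 'sum' → type float


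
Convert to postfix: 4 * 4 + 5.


Left to right (same or higher precedence on left)
Postfix: 4 4 * 5 +


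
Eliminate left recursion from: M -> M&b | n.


Left-recursive alternatives: M&b; non-recursive: n
Introduce M': M -> nM', M' -> &bM' | ε


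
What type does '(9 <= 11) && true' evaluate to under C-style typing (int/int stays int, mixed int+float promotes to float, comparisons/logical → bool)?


Operand types: bool && bool
Rule: logical operators take bool operands and yield bool
Result type: bool


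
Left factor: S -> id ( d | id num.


Common prefix: 'id'
Factored: S -> id S', S' -> ( d | num


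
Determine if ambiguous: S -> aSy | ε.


balanced a^n…y^n: each string has a unique parse
Unambiguous


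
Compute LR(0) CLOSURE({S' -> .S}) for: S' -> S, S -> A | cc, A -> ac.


Start: S' -> .S
For each item with dot before a nonterminal B, add B -> .γ for every B-production
Closure: [S' -> .S, S -> .A, S -> .cc, A -> .ac]


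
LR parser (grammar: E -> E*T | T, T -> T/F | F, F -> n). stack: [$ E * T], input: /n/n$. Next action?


'/' can extend T; shift to build T -> T/F
Action: shift


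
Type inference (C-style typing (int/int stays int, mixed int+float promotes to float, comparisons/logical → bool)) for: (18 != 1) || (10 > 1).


Operand types: bool || bool
Rule: logical operators take bool operands and yield bool
Result type: bool


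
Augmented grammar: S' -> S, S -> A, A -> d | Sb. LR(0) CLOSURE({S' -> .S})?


Start: S' -> .S
For each item with dot before a nonterminal B, add B -> .γ for every B-production
Closure: [S' -> .S, S -> .A, A -> .d, A -> .Sb]


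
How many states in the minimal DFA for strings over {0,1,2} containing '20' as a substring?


KMP-style automaton: 2 progress states + 1 absorbing accept = 3
Minimal DFA: 3 states


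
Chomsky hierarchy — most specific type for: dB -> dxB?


LHS has context (more than one symbol) and |LHS| ≤ |RHS|
Classification: Type 1 (Context-Sensitive)


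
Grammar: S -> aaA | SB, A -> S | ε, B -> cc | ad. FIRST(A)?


Per alternative of A: FIRST(S) = {a}; FIRST(ε) = {ε}
FIRST(A) = {a, ε}


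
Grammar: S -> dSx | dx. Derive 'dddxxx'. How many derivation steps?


Derivation: S => dSx => ddSxx => dddxxx
Steps: 3


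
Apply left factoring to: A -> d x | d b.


Common prefix: 'd'
Factored: A -> d A', A' -> x | b


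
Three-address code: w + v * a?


Break into single-operator statements:
t1 = v * a
t2 = w + t1


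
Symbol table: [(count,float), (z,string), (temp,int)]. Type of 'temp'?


Lookup 'temp' → type int


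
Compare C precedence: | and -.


'-' is additive (level 9); '|' is bitwise OR (level 3)
Higher level binds tighter
'-' has higher precedence than '|'


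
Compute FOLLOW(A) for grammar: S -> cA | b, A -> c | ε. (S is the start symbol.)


$ ∈ FOLLOW(S). For each A -> αBβ: add FIRST(β)\{ε} to FOLLOW(B); if β nullable, add FOLLOW(A).
FOLLOW(A) = {$}


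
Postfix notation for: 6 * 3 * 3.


Left to right (same or higher precedence on left)
Postfix: 6 3 * 3 *


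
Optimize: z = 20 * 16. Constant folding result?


20 * 16 = 320 at compile time
Optimized: z = 320


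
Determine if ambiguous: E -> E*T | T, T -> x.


precedence layered via separate nonterminal T: deterministic
Unambiguous


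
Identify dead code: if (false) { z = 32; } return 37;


condition is constant false, so the whole block is unreachable
Dead: 'if (false) { z = 32; }'


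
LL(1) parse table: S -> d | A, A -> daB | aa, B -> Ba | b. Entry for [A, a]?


For [A, a]: 'a' ∈ FIRST(aa)
Entry: A -> aa


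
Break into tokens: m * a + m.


Scan left to right, longest-match per lexeme
Tokens: ID(m), OP(*), ID(a), OP(+), ID(m)


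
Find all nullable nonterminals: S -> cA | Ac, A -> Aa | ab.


A nonterminal is nullable iff some alternative derives ε (directly, or every symbol in it is nullable)
Nullable: {}


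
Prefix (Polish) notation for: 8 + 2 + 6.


left-to-right (same/higher precedence on left): tree is (+ (+ 8 2) 6)
Prefix: + + 8 2 6


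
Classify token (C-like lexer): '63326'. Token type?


Pattern: digits only
Type: INTEGER_LITERAL


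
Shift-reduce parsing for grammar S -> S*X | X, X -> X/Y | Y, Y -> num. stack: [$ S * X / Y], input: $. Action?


handle 'X/Y' on top
Action: reduce (X -> X/Y)


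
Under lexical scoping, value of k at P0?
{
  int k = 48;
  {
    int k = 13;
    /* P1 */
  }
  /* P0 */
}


k declared in the same block as P0
k = 48


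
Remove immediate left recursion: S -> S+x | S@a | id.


Left-recursive alternatives: S+x, S@a; non-recursive: id
Introduce S': S -> idS', S' -> +xS' | @aS' | ε


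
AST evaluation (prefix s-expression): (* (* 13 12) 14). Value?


Evaluate inner: (* 13 12) = 156
Evaluate root: (* 156 14) = 2184
Result: 2184


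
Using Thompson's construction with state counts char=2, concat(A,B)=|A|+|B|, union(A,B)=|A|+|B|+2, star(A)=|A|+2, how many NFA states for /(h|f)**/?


Syntax tree has 2 char leaf(s), 1 union(s), 2 star(s)
chars contribute 2×2 = 4; each union adds +2; each star adds +2
Total: 4 + 2 + 4 = 10 states


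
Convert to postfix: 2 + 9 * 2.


* has higher precedence, evaluate 9*2 first
Postfix: 2 9 2 * +


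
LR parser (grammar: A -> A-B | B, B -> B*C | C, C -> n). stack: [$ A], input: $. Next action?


start symbol A on stack, input exhausted
Action: accept


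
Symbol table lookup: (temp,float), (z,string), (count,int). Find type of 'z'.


Lookup 'z' → type string


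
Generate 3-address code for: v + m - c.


Break into single-operator statements:
t1 = v + m
t2 = t1 - c


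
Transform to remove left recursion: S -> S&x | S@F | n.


Left-recursive alternatives: S&x, S@F; non-recursive: n
Introduce S': S -> nS', S' -> &xS' | @FS' | ε


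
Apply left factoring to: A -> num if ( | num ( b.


Common prefix: 'num'
Factored: A -> num A', A' -> if ( | ( b


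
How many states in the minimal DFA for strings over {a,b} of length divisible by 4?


Track length mod 4: states 0..3, accept at 0
Minimal DFA: 4 states


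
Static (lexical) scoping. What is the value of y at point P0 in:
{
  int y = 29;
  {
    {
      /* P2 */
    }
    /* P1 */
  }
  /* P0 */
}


y declared in the same block as P0
y = 29


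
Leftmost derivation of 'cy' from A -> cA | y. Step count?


Derivation: A => cA => cy
Steps: 2


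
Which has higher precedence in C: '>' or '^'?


'>' is relational (level 7); '^' is bitwise XOR (level 4)
Higher level binds tighter
'>' has higher precedence than '^'


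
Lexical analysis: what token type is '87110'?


Pattern: digits only
Type: INTEGER_LITERAL


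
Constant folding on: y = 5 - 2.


5 - 2 = 3 at compile time
Optimized: y = 3


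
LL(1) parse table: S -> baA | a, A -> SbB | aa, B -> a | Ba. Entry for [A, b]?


For [A, b]: 'b' ∈ FIRST(SbB)
Entry: A -> SbB


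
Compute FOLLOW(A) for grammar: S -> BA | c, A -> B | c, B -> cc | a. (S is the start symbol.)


$ ∈ FOLLOW(S). For each A -> αBβ: add FIRST(β)\{ε} to FOLLOW(B); if β nullable, add FOLLOW(A).
FOLLOW(A) = {$}


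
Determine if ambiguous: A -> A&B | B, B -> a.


precedence layered via separate nonterminal B: deterministic
Unambiguous


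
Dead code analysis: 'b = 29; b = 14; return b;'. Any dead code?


first assignment to b is overwritten before any read
Dead: 'b = 29'


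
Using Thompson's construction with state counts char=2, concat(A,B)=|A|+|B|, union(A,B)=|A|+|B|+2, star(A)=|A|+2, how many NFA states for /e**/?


Syntax tree has 1 char leaf(s), 0 union(s), 2 star(s)
chars contribute 1×2 = 2; each union adds +2; each star adds +2
Total: 2 + 0 + 4 = 6 states


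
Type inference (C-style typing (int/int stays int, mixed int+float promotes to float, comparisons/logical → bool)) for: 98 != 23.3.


Operand types: int != float
Rule: comparison yields bool
Result type: bool


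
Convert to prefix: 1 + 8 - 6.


left-to-right (same/higher precedence on left): tree is (- (+ 1 8) 6)
Prefix: - + 1 8 6


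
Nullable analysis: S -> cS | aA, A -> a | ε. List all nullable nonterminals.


A nonterminal is nullable iff some alternative derives ε (directly, or every symbol in it is nullable)
Nullable: {A}


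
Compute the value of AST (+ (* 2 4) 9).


Evaluate inner: (* 2 4) = 8
Evaluate root: (+ 8 9) = 17
Result: 17


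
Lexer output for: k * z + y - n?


Scan left to right, longest-match per lexeme
Tokens: ID(k), OP(*), ID(z), OP(+), ID(y), OP(-), ID(n)


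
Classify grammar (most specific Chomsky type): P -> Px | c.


Left-linear: every RHS is a terminal or one nonterminal followed by a terminal
Classification: Type 3 (Regular)


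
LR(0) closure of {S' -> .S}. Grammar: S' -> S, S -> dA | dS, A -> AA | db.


Start: S' -> .S
For each item with dot before a nonterminal B, add B -> .γ for every B-production
Closure: [S' -> .S, S -> .dA, S -> .dS]


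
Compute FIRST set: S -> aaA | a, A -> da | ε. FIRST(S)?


Per alternative of S: FIRST(aaA) = {a}; FIRST(a) = {a}
FIRST(S) = {a}


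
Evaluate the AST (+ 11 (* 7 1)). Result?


Evaluate inner: (* 7 1) = 7
Evaluate root: (+ 11 7) = 18
Result: 18


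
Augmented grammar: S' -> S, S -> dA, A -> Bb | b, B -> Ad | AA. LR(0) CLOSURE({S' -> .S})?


Start: S' -> .S
For each item with dot before a nonterminal B, add B -> .γ for every B-production
Closure: [S' -> .S, S -> .dA]


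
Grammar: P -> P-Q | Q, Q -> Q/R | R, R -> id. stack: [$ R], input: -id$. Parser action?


'R' (not preceded by Q/) is the handle for Q -> R
Action: reduce (Q -> R)


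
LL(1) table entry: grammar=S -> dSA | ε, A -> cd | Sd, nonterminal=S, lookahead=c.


For [S, c]: ε is nullable and 'c' ∈ FOLLOW(S)
Entry: S -> ε


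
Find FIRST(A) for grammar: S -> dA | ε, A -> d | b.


Per alternative of A: FIRST(d) = {d}; FIRST(b) = {b}
FIRST(A) = {b, d}


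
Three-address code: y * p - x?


Break into single-operator statements:
t1 = y * p
t2 = t1 - x


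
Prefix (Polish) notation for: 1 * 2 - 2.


left-to-right (same/higher precedence on left): tree is (- (* 1 2) 2)
Prefix: - * 1 2 2


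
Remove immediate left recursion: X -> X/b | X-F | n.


Left-recursive alternatives: X/b, X-F; non-recursive: n
Introduce X': X -> nX', X' -> /bX' | -FX' | ε


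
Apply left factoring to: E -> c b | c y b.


Common prefix: 'c'
Factored: E -> c E', E' -> b | y b


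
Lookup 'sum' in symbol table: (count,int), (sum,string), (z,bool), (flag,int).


Lookup 'sum' → type string


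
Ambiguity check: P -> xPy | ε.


balanced x^n…y^n: each string has a unique parse
Unambiguous


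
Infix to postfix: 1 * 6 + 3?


Left to right (same or higher precedence on left)
Postfix: 1 6 * 3 +


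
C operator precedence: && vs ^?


'^' is bitwise XOR (level 4); '&&' is logical AND (level 2)
Higher level binds tighter
'^' has higher precedence than '&&'


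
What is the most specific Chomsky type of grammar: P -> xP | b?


Right-linear: every RHS is a terminal or a terminal followed by one nonterminal
Classification: Type 3 (Regular)


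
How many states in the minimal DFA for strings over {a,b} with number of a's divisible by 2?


Track (count of a) mod 2: states 0..1, accept at 0
Minimal DFA: 2 states


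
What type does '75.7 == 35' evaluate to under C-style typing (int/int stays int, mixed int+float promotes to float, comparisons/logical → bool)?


Operand types: float == int
Rule: comparison yields bool
Result type: bool


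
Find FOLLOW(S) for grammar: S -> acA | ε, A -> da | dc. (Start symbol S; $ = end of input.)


$ ∈ FOLLOW(S). For each A -> αBβ: add FIRST(β)\{ε} to FOLLOW(B); if β nullable, add FOLLOW(A).
FOLLOW(S) = {$}


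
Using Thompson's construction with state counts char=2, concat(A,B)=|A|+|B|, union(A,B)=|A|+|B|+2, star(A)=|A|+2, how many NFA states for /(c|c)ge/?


Syntax tree has 4 char leaf(s), 1 union(s), 0 star(s)
chars contribute 4×2 = 8; each union adds +2; each star adds +2
Total: 8 + 2 + 0 = 10 states


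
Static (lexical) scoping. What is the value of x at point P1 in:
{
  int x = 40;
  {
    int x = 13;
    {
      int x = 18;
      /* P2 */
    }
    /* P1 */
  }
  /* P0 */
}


x declared in the same block as P1
x = 13


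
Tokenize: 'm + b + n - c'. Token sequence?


Scan left to right, longest-match per lexeme
Tokens: ID(m), OP(+), ID(b), OP(+), ID(n), OP(-), ID(c)


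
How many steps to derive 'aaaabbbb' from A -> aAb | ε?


Derivation: A => aAb => aaAbb => aaaAbbb => aaaaAbbbb => aaaabbbb
Steps: 5


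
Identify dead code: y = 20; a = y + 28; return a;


y is read by a's definition; a is returned
No dead code


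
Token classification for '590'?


Pattern: digits only
Type: INTEGER_LITERAL


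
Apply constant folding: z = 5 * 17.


5 * 17 = 85 at compile time
Optimized: z = 85


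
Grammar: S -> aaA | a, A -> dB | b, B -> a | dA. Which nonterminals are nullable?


A nonterminal is nullable iff some alternative derives ε (directly, or every symbol in it is nullable)
Nullable: {}


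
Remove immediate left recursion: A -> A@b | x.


Left-recursive alternatives: A@b; non-recursive: x
Introduce A': A -> xA', A' -> @bA' | ε


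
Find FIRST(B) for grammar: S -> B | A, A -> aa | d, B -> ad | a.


Per alternative of B: FIRST(ad) = {a}; FIRST(a) = {a}
FIRST(B) = {a}


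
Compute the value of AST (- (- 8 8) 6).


Evaluate inner: (- 8 8) = 0
Evaluate root: (- 0 6) = -6
Result: -6


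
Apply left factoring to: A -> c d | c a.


Common prefix: 'c'
Factored: A -> c A', A' -> d | a


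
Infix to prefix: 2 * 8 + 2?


left-to-right (same/higher precedence on left): tree is (+ (* 2 8) 2)
Prefix: + * 2 8 2


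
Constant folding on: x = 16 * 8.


16 * 8 = 128 at compile time
Optimized: x = 128


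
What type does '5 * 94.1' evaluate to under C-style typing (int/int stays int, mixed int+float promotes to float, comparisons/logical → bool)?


Operand types: int * float
Rule: mixed int/float promotes to float; int/int stays int
Result type: float


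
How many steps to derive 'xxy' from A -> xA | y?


Derivation: A => xA => xxA => xxy
Steps: 3


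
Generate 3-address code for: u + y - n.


Break into single-operator statements:
t1 = u + y
t2 = t1 - n


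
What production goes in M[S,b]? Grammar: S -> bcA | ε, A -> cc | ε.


For [S, b]: 'b' ∈ FIRST(bcA)
Entry: S -> bcA


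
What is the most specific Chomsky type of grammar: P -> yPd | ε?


Single nonterminal LHS, but y^n d^n is not regular
Classification: Type 2 (Context-Free)


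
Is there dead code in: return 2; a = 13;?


statement follows a return and is unreachable
Dead: 'a = 13'


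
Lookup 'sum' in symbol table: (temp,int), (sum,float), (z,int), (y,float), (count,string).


Lookup 'sum' → type float


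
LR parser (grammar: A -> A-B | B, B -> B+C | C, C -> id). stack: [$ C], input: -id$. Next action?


'C' (not preceded by B+) is the handle for B -> C
Action: reduce (B -> C)


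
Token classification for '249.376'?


Pattern: digits with a decimal point
Type: FLOAT_LITERAL


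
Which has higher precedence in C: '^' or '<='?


'<=' is relational (level 7); '^' is bitwise XOR (level 4)
Higher level binds tighter
'<=' has higher precedence than '^'


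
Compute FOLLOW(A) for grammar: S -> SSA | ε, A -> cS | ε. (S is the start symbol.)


$ ∈ FOLLOW(S). For each A -> αBβ: add FIRST(β)\{ε} to FOLLOW(B); if β nullable, add FOLLOW(A).
FOLLOW(A) = {$, c}


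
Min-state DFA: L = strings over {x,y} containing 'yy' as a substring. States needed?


KMP-style automaton: 2 progress states + 1 absorbing accept = 3
Minimal DFA: 3 states


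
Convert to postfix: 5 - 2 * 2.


* has higher precedence, evaluate 2*2 first
Postfix: 5 2 2 * -


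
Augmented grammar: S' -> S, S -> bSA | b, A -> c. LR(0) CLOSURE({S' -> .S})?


Start: S' -> .S
For each item with dot before a nonterminal B, add B -> .γ for every B-production
Closure: [S' -> .S, S -> .bSA, S -> .b]


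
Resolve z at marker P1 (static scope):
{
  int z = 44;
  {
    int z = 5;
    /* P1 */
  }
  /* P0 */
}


z declared in the same block as P1
z = 5


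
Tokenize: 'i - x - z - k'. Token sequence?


Scan left to right, longest-match per lexeme
Tokens: ID(i), OP(-), ID(x), OP(-), ID(z), OP(-), ID(k)


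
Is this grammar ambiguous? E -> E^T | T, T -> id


precedence layered via separate nonterminal T: deterministic
Unambiguous


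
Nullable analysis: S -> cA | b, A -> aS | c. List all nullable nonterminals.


A nonterminal is nullable iff some alternative derives ε (directly, or every symbol in it is nullable)
Nullable: {}


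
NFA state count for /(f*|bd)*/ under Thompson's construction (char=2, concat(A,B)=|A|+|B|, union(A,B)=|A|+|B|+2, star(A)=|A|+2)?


Syntax tree has 3 char leaf(s), 1 union(s), 2 star(s)
chars contribute 3×2 = 6; each union adds +2; each star adds +2
Total: 6 + 2 + 4 = 12 states


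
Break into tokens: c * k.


Scan left to right, longest-match per lexeme
Tokens: ID(c), OP(*), ID(k)


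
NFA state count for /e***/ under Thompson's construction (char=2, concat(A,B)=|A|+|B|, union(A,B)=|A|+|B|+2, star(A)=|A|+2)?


Syntax tree has 1 char leaf(s), 0 union(s), 3 star(s)
chars contribute 1×2 = 2; each union adds +2; each star adds +2
Total: 2 + 0 + 6 = 8 states


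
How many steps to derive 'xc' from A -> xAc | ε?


Derivation: A => xAc => xc
Steps: 2


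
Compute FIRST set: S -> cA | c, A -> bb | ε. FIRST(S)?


Per alternative of S: FIRST(cA) = {c}; FIRST(c) = {c}
FIRST(S) = {c}


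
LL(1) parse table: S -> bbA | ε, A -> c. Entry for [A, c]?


For [A, c]: 'c' ∈ FIRST(c)
Entry: A -> c


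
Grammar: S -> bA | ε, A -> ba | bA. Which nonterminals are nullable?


A nonterminal is nullable iff some alternative derives ε (directly, or every symbol in it is nullable)
Nullable: {S}


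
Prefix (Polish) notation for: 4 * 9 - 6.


left-to-right (same/higher precedence on left): tree is (- (* 4 9) 6)
Prefix: - * 4 9 6


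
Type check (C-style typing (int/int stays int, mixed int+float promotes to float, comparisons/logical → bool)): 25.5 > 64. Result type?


Operand types: float > int
Rule: comparison yields bool
Result type: bool


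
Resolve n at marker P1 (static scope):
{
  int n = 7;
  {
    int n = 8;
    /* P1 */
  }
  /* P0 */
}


n declared in the same block as P1
n = 8


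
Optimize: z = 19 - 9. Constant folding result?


19 - 9 = 10 at compile time
Optimized: z = 10


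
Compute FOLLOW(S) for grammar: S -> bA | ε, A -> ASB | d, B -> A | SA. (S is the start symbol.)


$ ∈ FOLLOW(S). For each A -> αBβ: add FIRST(β)\{ε} to FOLLOW(B); if β nullable, add FOLLOW(A).
FOLLOW(S) = {$, b, d}


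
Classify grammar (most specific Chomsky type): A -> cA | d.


Right-linear: every RHS is a terminal or a terminal followed by one nonterminal
Classification: Type 3 (Regular)


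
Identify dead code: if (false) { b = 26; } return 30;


condition is constant false, so the whole block is unreachable
Dead: 'if (false) { b = 26; }'


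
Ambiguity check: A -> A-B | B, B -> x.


precedence layered via separate nonterminal B: deterministic
Unambiguous


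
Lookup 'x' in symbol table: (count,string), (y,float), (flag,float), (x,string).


Lookup 'x' → type string


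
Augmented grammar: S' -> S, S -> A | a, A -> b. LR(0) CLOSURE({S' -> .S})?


Start: S' -> .S
For each item with dot before a nonterminal B, add B -> .γ for every B-production
Closure: [S' -> .S, S -> .A, S -> .a, A -> .b]


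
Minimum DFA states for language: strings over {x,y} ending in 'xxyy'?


Track the longest suffix of input matching a prefix of 'xxyy': 5 classes (prefixes of length 0..4)
Minimal DFA: 5 states


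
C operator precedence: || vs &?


'&' is bitwise AND (level 5); '||' is logical OR (level 1)
Higher level binds tighter
'&' has higher precedence than '||'


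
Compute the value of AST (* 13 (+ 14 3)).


Evaluate inner: (+ 14 3) = 17
Evaluate root: (* 13 17) = 221
Result: 221


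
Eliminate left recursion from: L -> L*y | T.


Left-recursive alternatives: L*y; non-recursive: T
Introduce L': L -> TL', L' -> *yL' | ε


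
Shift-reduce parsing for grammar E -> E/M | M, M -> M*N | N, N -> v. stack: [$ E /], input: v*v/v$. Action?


no handle ('E/' is not any RHS); shift 'v'
Action: shift


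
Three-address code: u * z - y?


Break into single-operator statements:
t1 = u * z
t2 = t1 - y


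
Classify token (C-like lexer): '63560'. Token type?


Pattern: digits only
Type: INTEGER_LITERAL


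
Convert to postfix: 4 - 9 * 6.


* has higher precedence, evaluate 9*6 first
Postfix: 4 9 6 * -


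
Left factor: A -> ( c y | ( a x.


Common prefix: '('
Factored: A -> ( A', A' -> c y | a x


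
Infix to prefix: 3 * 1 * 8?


left-to-right (same/higher precedence on left): tree is (* (* 3 1) 8)
Prefix: * * 3 1 8


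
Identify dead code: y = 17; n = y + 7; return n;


y is read by n's definition; n is returned
No dead code


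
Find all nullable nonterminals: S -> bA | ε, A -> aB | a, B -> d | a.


A nonterminal is nullable iff some alternative derives ε (directly, or every symbol in it is nullable)
Nullable: {S}


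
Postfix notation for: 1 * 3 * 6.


Left to right (same or higher precedence on left)
Postfix: 1 3 * 6 *


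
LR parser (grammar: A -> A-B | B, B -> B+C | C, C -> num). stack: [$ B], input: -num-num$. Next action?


lookahead ∉ {+} so B won't extend; reduce A -> B
Action: reduce (A -> B)


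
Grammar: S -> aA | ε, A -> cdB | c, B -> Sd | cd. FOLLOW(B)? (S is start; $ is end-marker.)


$ ∈ FOLLOW(S). For each A -> αBβ: add FIRST(β)\{ε} to FOLLOW(B); if β nullable, add FOLLOW(A).
FOLLOW(B) = {$, d}


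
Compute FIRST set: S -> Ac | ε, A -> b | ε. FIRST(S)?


Per alternative of S: FIRST(Ac) = {b, c}; FIRST(ε) = {ε}
FIRST(S) = {b, c, ε}


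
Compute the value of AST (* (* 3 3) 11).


Evaluate inner: (* 3 3) = 9
Evaluate root: (* 9 11) = 99
Result: 99


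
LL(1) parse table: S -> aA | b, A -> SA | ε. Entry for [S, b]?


For [S, b]: 'b' ∈ FIRST(b)
Entry: S -> b


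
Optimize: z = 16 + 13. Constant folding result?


16 + 13 = 29 at compile time
Optimized: z = 29


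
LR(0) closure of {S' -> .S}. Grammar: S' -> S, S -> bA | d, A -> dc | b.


Start: S' -> .S
For each item with dot before a nonterminal B, add B -> .γ for every B-production
Closure: [S' -> .S, S -> .bA, S -> .d]


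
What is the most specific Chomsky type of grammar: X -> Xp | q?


Left-linear: every RHS is a terminal or one nonterminal followed by a terminal
Classification: Type 3 (Regular)


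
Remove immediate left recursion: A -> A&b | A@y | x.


Left-recursive alternatives: A&b, A@y; non-recursive: x
Introduce A': A -> xA', A' -> &bA' | @yA' | ε


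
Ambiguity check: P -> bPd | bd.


balanced b^n…d^n: each string has a unique parse
Unambiguous


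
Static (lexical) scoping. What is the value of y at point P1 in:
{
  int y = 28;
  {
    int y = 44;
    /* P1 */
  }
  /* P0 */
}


y declared in the same block as P1
y = 44


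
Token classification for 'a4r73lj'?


Pattern: letter/underscore followed by alphanumerics, not a keyword
Type: IDENTIFIER


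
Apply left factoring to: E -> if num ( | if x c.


Common prefix: 'if'
Factored: E -> if E', E' -> num ( | x c


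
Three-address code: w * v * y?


Break into single-operator statements:
t1 = w * v
t2 = t1 * y


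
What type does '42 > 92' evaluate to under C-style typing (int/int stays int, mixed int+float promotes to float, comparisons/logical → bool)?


Operand types: int > int
Rule: comparison yields bool
Result type: bool


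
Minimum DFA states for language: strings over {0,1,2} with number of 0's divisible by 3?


Track (count of 0) mod 3: states 0..2, accept at 0
Minimal DFA: 3 states


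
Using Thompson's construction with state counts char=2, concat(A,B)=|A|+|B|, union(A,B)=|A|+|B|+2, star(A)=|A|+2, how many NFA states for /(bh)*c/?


Syntax tree has 3 char leaf(s), 0 union(s), 1 star(s)
chars contribute 3×2 = 6; each union adds +2; each star adds +2
Total: 6 + 0 + 2 = 8 states


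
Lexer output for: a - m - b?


Scan left to right, longest-match per lexeme
Tokens: ID(a), OP(-), ID(m), OP(-), ID(b)


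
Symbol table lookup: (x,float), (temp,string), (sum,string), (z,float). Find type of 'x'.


Lookup 'x' → type float


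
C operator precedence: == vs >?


'>' is relational (level 7); '==' is equality (level 6)
Higher level binds tighter
'>' has higher precedence than '=='


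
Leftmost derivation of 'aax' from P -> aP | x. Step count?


Derivation: P => aP => aaP => aax
Steps: 3


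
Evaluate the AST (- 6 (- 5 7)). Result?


Evaluate inner: (- 5 7) = -2
Evaluate root: (- 6 -2) = 8
Result: 8


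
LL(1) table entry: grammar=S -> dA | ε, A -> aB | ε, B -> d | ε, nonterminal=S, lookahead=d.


For [S, d]: 'd' ∈ FIRST(dA)
Entry: S -> dA


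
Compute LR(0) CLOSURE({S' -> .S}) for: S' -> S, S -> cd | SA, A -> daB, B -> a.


Start: S' -> .S
For each item with dot before a nonterminal B, add B -> .γ for every B-production
Closure: [S' -> .S, S -> .cd, S -> .SA]


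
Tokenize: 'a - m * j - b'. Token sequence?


Scan left to right, longest-match per lexeme
Tokens: ID(a), OP(-), ID(m), OP(*), ID(j), OP(-), ID(b)


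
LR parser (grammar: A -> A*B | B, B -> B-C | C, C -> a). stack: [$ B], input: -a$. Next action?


shift '-' to continue B -> B-C
Action: shift


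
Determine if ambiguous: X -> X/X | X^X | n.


'n/n^n' has two parse trees (no precedence encoded between / and ^)
Ambiguous


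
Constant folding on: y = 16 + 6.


16 + 6 = 22 at compile time
Optimized: y = 22


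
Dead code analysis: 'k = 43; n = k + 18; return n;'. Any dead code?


k is read by n's definition; n is returned
No dead code


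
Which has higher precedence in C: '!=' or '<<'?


'<<' is shift (level 8); '!=' is equality (level 6)
Higher level binds tighter
'<<' has higher precedence than '!='


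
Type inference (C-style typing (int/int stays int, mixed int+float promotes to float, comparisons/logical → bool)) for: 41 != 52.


Operand types: int != int
Rule: comparison yields bool
Result type: bool


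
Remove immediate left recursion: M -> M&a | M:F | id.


Left-recursive alternatives: M&a, M:F; non-recursive: id
Introduce M': M -> idM', M' -> &aM' | :FM' | ε


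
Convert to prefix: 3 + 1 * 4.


'*' binds tighter: tree is (+ 3 (* 1 4))
Prefix: + 3 * 1 4


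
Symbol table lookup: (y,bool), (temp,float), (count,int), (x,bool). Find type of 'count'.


Lookup 'count' → type int


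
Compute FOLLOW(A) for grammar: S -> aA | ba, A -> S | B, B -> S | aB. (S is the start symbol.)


$ ∈ FOLLOW(S). For each A -> αBβ: add FIRST(β)\{ε} to FOLLOW(B); if β nullable, add FOLLOW(A).
FOLLOW(A) = {$}


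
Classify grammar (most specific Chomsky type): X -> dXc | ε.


Single nonterminal LHS, but d^n c^n is not regular
Classification: Type 2 (Context-Free)


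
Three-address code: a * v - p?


Break into single-operator statements:
t1 = a * v
t2 = t1 - p


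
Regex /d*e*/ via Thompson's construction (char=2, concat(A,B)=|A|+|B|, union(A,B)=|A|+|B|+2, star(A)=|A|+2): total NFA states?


Syntax tree has 2 char leaf(s), 0 union(s), 2 star(s)
chars contribute 2×2 = 4; each union adds +2; each star adds +2
Total: 4 + 0 + 4 = 8 states


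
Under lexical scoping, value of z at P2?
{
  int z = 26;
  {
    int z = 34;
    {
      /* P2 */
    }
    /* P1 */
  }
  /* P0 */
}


P2's block does not declare z; resolves to the enclosing declaration at depth 1
z = 34


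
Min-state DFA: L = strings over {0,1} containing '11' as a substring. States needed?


KMP-style automaton: 2 progress states + 1 absorbing accept = 3
Minimal DFA: 3 states


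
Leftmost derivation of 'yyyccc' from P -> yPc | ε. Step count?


Derivation: P => yPc => yyPcc => yyyPccc => yyyccc
Steps: 4


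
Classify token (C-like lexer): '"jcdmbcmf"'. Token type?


Pattern: double-quoted sequence
Type: STRING_LITERAL


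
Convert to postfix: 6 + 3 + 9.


Left to right (same or higher precedence on left)
Postfix: 6 3 + 9 +


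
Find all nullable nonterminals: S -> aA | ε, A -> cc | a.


A nonterminal is nullable iff some alternative derives ε (directly, or every symbol in it is nullable)
Nullable: {S}


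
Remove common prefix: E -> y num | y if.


Common prefix: 'y'
Factored: E -> y E', E' -> num | if
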